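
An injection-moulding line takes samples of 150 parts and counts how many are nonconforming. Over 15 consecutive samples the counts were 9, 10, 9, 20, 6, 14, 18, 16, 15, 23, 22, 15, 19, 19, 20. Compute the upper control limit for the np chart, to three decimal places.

p̄ = Σdᵢ / (k·n) = 235 / (15 × 150) = 0.10444
UCL = np̄ + 3·√(np̄(1−p̄)) = 15.6667 + 3 × √(15.6667×0.89556) = 15.6667 + 3 × 3.7457 = 26.9038

26.904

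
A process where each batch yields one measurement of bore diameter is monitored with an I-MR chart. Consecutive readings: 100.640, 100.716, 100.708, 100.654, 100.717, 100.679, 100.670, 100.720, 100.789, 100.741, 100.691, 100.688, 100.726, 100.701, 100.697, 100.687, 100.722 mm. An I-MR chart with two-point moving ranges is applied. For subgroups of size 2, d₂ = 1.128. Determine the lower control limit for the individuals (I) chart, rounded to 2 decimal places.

100.61

X̄ = (100.640 + 100.716 + 100.708 + 100.654 + 100.717 + 100.679 + 100.670 + 100.720 + 100.789 + 100.741 + 100.691 + 100.688 + 100.726 + 100.701 + 100.697 + 100.687 + 100.722) / 17 = 100.7027
Moving ranges: 0.076, 0.008, 0.054, 0.063, 0.038, 0.009, 0.050, 0.069, 0.048, 0.050, 0.003, 0.038, 0.025, 0.004, 0.010, 0.035; M̄R̄ = 0.5800 / 16 = 0.0362
LCL = X̄ − 3·M̄R̄/d₂ = 100.7027 − 3 × 0.0362 / 1.128 = 100.6063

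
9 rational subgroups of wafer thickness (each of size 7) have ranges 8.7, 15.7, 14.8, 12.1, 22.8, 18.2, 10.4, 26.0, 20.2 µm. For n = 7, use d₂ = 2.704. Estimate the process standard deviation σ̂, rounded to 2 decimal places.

6.12

R̄ = (8.7 + 15.7 + 14.8 + 12.1 + 22.8 + 18.2 + 10.4 + 26.0 + 20.2) / 9 = 16.5444
σ̂ = R̄ / d₂ = 16.5444 / 2.704 = 6.1185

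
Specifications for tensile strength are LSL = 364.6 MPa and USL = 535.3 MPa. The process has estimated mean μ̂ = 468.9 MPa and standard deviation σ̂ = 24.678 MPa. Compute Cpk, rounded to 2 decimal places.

0.90

Cpu = (USL − μ̂) / (3σ̂) = (535.3 − 468.9) / (3 × 24.678) = 0.8969; Cpl = (μ̂ − LSL) / (3σ̂) = (468.9 − 364.6) / (3 × 24.678) = 1.4088; Cpk = min(Cpu, Cpl) = 0.8969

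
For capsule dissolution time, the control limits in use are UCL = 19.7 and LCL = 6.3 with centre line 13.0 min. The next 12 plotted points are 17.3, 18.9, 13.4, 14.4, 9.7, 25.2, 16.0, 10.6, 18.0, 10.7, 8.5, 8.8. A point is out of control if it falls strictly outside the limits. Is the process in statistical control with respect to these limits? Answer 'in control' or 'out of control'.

Compare each point to [6.3, 19.7]: sample 6 = 25.2 > UCL.

out of control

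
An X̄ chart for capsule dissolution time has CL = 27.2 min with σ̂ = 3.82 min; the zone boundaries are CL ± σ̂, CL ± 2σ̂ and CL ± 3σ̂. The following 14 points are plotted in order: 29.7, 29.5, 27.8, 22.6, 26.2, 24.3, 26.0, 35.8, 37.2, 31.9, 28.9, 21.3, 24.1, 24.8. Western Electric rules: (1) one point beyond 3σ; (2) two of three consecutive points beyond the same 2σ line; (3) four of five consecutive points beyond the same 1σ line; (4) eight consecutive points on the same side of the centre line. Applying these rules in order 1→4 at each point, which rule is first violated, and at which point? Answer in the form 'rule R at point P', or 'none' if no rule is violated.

rule 2 at point 9

Zone of each point (C = within 1σ̂, B = 1σ̂–2σ̂, A = 2σ̂–3σ̂, * = beyond 3σ̂; sign = side of CL): 1:+C, 2:+C, 3:+C, 4:-B, 5:-C, 6:-C, 7:-C, 8:+A, 9:+A, 10:+B, 11:+C, 12:-B, 13:-C, 14:-C
Rule 2 (two of three consecutive points beyond the same 2σ limit) is satisfied at point 9.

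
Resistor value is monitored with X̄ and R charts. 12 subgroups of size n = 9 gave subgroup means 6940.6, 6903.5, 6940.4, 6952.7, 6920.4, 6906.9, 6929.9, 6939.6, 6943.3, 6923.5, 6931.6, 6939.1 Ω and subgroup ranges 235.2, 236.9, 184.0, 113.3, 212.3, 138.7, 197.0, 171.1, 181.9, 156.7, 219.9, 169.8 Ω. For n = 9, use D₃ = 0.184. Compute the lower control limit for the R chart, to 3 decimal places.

R̄ = (235.2 + 236.9 + 184.0 + 113.3 + 212.3 + 138.7 + 197.0 + 171.1 + 181.9 + 156.7 + 219.9 + 169.8) / 12 = 2216.8000 / 12 = 184.7333
LCL_R = D₃·R̄ = 0.184 × 184.7333 = 33.9909

33.991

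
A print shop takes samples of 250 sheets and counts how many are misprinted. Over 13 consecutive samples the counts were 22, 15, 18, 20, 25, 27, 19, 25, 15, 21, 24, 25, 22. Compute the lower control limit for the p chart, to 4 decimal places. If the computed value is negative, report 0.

0.0325

p̄ = Σdᵢ / (k·n) = 278 / (13 × 250) = 0.08554
LCL = p̄ − 3·√(p̄(1−p̄)/n) = 0.08554 − 3 × 0.01769 = 0.03247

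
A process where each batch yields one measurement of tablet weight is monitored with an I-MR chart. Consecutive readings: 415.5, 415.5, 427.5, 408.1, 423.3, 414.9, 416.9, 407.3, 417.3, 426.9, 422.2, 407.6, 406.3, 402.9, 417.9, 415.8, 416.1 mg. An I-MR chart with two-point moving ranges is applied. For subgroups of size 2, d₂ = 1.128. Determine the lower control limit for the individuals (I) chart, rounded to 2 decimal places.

X̄ = (415.5 + 415.5 + 427.5 + 408.1 + 423.3 + 414.9 + 416.9 + 407.3 + 417.3 + 426.9 + 422.2 + 407.6 + 406.3 + 402.9 + 417.9 + 415.8 + 416.1) / 17 = 415.4118
Moving ranges: 0.0, 12.0, 19.4, 15.2, 8.4, 2.0, 9.6, 10.0, 9.6, 4.7, 14.6, 1.3, 3.4, 15.0, 2.1, 0.3; M̄R̄ = 127.6000 / 16 = 7.9750
LCL = X̄ − 3·M̄R̄/d₂ = 415.4118 − 3 × 7.9750 / 1.128 = 394.2017

394.20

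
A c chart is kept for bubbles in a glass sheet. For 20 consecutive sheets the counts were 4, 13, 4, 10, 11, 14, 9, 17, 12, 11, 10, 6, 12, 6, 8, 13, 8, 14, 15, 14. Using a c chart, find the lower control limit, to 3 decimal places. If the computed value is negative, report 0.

0.806

c̄ = (4 + 13 + 4 + 10 + 11 + 14 + 9 + 17 + 12 + 11 + 10 + 6 + 12 + 6 + 8 + 13 + 8 + 14 + 15 + 14) / 20 = 211 / 20 = 10.5500
LCL = c̄ − 3√c̄ = 10.5500 − 3 × 3.2481 = 0.8058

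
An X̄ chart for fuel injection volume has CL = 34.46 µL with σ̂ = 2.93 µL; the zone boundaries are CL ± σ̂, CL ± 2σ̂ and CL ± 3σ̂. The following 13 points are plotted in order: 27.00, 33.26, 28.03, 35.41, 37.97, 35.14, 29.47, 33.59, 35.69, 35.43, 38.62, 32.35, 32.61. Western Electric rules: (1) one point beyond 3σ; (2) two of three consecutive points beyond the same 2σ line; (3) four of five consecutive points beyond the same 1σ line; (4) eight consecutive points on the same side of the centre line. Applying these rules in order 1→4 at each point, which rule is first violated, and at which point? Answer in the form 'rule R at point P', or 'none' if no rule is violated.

Zone of each point (C = within 1σ̂, B = 1σ̂–2σ̂, A = 2σ̂–3σ̂, * = beyond 3σ̂; sign = side of CL): 1:-A, 2:-C, 3:-A, 4:+C, 5:+B, 6:+C, 7:-B, 8:-C, 9:+C, 10:+C, 11:+B, 12:-C, 13:-C
Rule 2 (two of three consecutive points beyond the same 2σ limit) is satisfied at point 3.

rule 2 at point 3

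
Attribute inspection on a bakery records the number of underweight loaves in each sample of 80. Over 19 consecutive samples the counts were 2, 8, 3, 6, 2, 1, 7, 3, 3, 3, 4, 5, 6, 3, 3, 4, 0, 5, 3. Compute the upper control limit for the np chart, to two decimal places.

9.40

p̄ = Σdᵢ / (k·n) = 71 / (19 × 80) = 0.04671
UCL = np̄ + 3·√(np̄(1−p̄)) = 3.7368 + 3 × √(3.7368×0.95329) = 3.7368 + 3 × 1.8874 = 9.3991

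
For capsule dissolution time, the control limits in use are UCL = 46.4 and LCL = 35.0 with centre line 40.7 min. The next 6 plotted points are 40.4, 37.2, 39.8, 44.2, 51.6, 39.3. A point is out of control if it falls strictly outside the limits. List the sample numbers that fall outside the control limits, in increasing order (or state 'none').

5

Compare each point to [35.0, 46.4]: sample 5 = 51.6 > UCL.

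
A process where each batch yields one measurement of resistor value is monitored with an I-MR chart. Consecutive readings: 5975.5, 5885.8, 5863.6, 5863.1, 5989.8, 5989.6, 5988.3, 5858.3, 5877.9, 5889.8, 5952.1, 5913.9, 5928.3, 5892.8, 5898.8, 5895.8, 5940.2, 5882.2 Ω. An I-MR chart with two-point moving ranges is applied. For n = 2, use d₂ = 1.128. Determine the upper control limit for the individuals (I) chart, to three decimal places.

X̄ = (5975.5 + 5885.8 + 5863.6 + 5863.1 + 5989.8 + 5989.6 + 5988.3 + 5858.3 + 5877.9 + 5889.8 + 5952.1 + 5913.9 + 5928.3 + 5892.8 + 5898.8 + 5895.8 + 5940.2 + 5882.2) / 18 = 5915.8778
Moving ranges: 89.7, 22.2, 0.5, 126.7, 0.2, 1.3, 130.0, 19.6, 11.9, 62.3, 38.2, 14.4, 35.5, 6.0, 3.0, 44.4, 58.0; M̄R̄ = 663.9000 / 17 = 39.0529
UCL = X̄ + 3·M̄R̄/d₂ = 5915.8778 + 3 × 39.0529 / 1.128 = 6019.7420

6019.742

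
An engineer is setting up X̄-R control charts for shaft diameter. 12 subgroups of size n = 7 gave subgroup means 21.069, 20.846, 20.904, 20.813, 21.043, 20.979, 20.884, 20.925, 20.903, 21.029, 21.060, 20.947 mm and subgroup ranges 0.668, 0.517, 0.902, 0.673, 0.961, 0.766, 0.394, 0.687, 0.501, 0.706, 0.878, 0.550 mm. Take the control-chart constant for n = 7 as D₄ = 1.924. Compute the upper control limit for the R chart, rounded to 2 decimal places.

1.32

R̄ = (0.668 + 0.517 + 0.902 + 0.673 + 0.961 + 0.766 + 0.394 + 0.687 + 0.501 + 0.706 + 0.878 + 0.550) / 12 = 8.2030 / 12 = 0.6836
UCL_R = D₄·R̄ = 1.924 × 0.6836 = 1.3152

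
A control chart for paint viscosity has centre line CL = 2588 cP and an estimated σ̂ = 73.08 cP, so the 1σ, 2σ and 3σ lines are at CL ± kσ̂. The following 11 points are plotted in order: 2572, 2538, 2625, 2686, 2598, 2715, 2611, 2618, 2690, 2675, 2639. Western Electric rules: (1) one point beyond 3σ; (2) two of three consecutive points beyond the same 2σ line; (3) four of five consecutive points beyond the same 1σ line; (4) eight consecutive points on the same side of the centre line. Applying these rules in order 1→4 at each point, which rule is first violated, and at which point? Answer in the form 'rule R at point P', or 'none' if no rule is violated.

rule 4 at point 10

Zone of each point (C = within 1σ̂, B = 1σ̂–2σ̂, A = 2σ̂–3σ̂, * = beyond 3σ̂; sign = side of CL): 1:-C, 2:-C, 3:+C, 4:+B, 5:+C, 6:+B, 7:+C, 8:+C, 9:+B, 10:+B, 11:+C
Rule 4 (eight consecutive points on the same side of the centre line) is satisfied at point 10.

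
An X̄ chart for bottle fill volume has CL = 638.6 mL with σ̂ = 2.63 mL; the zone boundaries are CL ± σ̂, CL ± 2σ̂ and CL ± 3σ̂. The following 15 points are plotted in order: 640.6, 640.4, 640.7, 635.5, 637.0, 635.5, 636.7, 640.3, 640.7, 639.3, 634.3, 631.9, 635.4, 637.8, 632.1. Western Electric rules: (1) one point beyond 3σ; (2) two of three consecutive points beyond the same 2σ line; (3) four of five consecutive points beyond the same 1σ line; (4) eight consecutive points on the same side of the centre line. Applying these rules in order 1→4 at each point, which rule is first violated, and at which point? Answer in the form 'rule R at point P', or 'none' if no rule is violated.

Zone of each point (C = within 1σ̂, B = 1σ̂–2σ̂, A = 2σ̂–3σ̂, * = beyond 3σ̂; sign = side of CL): 1:+C, 2:+C, 3:+C, 4:-B, 5:-C, 6:-B, 7:-C, 8:+C, 9:+C, 10:+C, 11:-B, 12:-A, 13:-B, 14:-C, 15:-A
Rule 3 (four of five consecutive points beyond the same 1σ limit) is satisfied at point 15.

rule 3 at point 15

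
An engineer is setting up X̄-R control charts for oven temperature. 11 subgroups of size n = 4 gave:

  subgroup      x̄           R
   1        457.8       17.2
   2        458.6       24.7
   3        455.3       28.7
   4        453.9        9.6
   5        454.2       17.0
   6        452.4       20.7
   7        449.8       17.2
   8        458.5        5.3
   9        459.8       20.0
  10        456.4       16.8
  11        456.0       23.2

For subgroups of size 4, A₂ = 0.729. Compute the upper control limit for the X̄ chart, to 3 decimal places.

X̄̄ = (457.8 + 458.6 + 455.3 + 453.9 + 454.2 + 452.4 + 449.8 + 458.5 + 459.8 + 456.4 + 456.0) / 11 = 5012.7000 / 11 = 455.7000
R̄ = (17.2 + 24.7 + 28.7 + 9.6 + 17.0 + 20.7 + 17.2 + 5.3 + 20.0 + 16.8 + 23.2) / 11 = 200.4000 / 11 = 18.2182
UCL = X̄̄ + A₂·R̄ = 455.7000 + 0.729 × 18.2182 = 468.9811

468.981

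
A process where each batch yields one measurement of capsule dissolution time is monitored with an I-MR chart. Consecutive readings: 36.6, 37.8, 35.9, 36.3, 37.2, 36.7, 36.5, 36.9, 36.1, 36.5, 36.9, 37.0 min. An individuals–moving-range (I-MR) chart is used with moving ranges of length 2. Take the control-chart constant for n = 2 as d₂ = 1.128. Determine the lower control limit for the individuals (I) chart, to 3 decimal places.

34.959

X̄ = (36.6 + 37.8 + 35.9 + 36.3 + 37.2 + 36.7 + 36.5 + 36.9 + 36.1 + 36.5 + 36.9 + 37.0) / 12 = 36.7000
Moving ranges: 1.2, 1.9, 0.4, 0.9, 0.5, 0.2, 0.4, 0.8, 0.4, 0.4, 0.1; M̄R̄ = 7.2000 / 11 = 0.6545
LCL = X̄ − 3·M̄R̄/d₂ = 36.7000 − 3 × 0.6545 / 1.128 = 34.9592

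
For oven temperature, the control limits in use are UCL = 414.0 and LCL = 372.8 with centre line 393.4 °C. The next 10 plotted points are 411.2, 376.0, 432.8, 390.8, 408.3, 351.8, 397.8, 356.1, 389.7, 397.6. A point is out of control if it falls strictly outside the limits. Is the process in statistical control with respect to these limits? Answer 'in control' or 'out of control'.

out of control

Compare each point to [372.8, 414.0]: sample 3 = 432.8 > UCL; sample 6 = 351.8 < LCL; sample 8 = 356.1 < LCL.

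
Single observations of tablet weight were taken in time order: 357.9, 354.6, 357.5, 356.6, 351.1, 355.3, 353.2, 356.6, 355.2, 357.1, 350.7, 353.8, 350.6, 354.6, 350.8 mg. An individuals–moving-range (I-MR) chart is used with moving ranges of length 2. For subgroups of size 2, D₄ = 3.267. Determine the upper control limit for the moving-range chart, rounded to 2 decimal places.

10.76

Moving ranges: 3.3, 2.9, 0.9, 5.5, 4.2, 2.1, 3.4, 1.4, 1.9, 6.4, 3.1, 3.2, 4.0, 3.8; M̄R̄ = 46.1000 / 14 = 3.2929
UCL_MR = D₄·M̄R̄ = 3.267 × 3.2929 = 10.7578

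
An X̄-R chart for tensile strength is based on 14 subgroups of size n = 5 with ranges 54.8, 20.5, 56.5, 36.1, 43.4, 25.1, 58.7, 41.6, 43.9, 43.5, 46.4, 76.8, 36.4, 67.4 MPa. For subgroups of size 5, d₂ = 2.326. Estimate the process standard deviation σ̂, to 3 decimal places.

19.994

R̄ = (54.8 + 20.5 + 56.5 + 36.1 + 43.4 + 25.1 + 58.7 + 41.6 + 43.9 + 43.5 + 46.4 + 76.8 + 36.4 + 67.4) / 14 = 46.5071
σ̂ = R̄ / d₂ = 46.5071 / 2.326 = 19.9945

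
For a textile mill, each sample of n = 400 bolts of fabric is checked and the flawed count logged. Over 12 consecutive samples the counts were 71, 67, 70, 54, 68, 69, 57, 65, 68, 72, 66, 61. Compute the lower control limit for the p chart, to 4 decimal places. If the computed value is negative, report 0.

p̄ = Σdᵢ / (k·n) = 788 / (12 × 400) = 0.16417
LCL = p̄ − 3·√(p̄(1−p̄)/n) = 0.16417 − 3 × 0.01852 = 0.10860

0.1086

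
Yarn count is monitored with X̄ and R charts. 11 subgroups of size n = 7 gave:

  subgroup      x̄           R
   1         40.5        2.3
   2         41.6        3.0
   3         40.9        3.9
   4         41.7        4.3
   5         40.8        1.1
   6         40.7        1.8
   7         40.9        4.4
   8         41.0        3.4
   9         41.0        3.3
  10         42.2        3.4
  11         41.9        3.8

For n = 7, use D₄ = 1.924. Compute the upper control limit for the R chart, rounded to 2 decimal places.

6.07

R̄ = (2.3 + 3.0 + 3.9 + 4.3 + 1.1 + 1.8 + 4.4 + 3.4 + 3.3 + 3.4 + 3.8) / 11 = 34.7000 / 11 = 3.1545
UCL_R = D₄·R̄ = 1.924 × 3.1545 = 6.0693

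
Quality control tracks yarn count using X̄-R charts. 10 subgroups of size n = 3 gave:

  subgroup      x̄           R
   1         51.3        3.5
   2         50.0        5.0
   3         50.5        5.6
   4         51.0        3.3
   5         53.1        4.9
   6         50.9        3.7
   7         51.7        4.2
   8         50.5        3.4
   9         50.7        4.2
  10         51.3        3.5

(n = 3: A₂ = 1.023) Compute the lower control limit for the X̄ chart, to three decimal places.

X̄̄ = (51.3 + 50.0 + 50.5 + 51.0 + 53.1 + 50.9 + 51.7 + 50.5 + 50.7 + 51.3) / 10 = 511.0000 / 10 = 51.1000
R̄ = (3.5 + 5.0 + 5.6 + 3.3 + 4.9 + 3.7 + 4.2 + 3.4 + 4.2 + 3.5) / 10 = 41.3000 / 10 = 4.1300
LCL = X̄̄ − A₂·R̄ = 51.1000 − 1.023 × 4.1300 = 46.8750

46.875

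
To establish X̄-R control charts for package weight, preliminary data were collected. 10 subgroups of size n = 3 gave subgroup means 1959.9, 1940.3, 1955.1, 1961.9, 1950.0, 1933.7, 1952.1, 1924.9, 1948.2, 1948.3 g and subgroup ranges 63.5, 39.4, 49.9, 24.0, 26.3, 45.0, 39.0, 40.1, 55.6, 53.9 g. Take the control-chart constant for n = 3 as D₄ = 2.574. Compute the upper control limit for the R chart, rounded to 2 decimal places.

112.41

R̄ = (63.5 + 39.4 + 49.9 + 24.0 + 26.3 + 45.0 + 39.0 + 40.1 + 55.6 + 53.9) / 10 = 436.7000 / 10 = 43.6700
UCL_R = D₄·R̄ = 2.574 × 43.6700 = 112.4066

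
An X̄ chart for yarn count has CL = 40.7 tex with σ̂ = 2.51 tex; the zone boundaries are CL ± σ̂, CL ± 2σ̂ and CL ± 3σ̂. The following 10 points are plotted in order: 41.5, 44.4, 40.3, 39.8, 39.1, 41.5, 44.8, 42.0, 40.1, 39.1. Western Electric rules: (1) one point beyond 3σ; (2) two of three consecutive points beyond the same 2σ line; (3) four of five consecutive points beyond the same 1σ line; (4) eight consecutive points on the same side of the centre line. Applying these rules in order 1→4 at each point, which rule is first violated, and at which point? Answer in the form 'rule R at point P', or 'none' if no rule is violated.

Zone of each point (C = within 1σ̂, B = 1σ̂–2σ̂, A = 2σ̂–3σ̂, * = beyond 3σ̂; sign = side of CL): 1:+C, 2:+B, 3:-C, 4:-C, 5:-C, 6:+C, 7:+B, 8:+C, 9:-C, 10:-C
No rule fires across all 10 points.

none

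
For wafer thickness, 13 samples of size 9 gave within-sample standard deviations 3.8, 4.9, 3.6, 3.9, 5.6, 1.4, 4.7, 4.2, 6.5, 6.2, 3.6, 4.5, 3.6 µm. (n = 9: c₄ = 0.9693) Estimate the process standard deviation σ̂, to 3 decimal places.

s̄ = (3.8 + 4.9 + 3.6 + 3.9 + 5.6 + 1.4 + 4.7 + 4.2 + 6.5 + 6.2 + 3.6 + 4.5 + 3.6) / 13 = 4.3462
σ̂ = s̄ / c₄ = 4.3462 / 0.9693 = 4.4838

4.484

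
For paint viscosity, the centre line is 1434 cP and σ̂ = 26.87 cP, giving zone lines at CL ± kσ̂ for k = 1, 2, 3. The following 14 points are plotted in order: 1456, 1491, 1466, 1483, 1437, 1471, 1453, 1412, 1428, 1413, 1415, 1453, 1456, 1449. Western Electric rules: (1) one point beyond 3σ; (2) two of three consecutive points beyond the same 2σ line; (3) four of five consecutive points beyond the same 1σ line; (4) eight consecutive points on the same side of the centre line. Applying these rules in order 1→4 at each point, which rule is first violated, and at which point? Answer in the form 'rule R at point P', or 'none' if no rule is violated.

rule 3 at point 6

Zone of each point (C = within 1σ̂, B = 1σ̂–2σ̂, A = 2σ̂–3σ̂, * = beyond 3σ̂; sign = side of CL): 1:+C, 2:+A, 3:+B, 4:+B, 5:+C, 6:+B, 7:+C, 8:-C, 9:-C, 10:-C, 11:-C, 12:+C, 13:+C, 14:+C
Rule 3 (four of five consecutive points beyond the same 1σ limit) is satisfied at point 6.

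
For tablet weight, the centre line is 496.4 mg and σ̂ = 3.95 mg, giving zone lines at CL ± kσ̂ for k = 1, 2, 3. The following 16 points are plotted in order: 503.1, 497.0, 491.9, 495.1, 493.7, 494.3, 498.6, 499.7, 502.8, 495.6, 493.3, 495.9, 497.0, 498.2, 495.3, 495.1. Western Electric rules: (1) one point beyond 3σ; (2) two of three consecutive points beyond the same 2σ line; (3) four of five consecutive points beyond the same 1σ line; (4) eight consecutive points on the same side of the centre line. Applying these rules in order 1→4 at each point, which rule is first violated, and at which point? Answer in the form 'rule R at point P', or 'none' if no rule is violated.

none

Zone of each point (C = within 1σ̂, B = 1σ̂–2σ̂, A = 2σ̂–3σ̂, * = beyond 3σ̂; sign = side of CL): 1:+B, 2:+C, 3:-B, 4:-C, 5:-C, 6:-C, 7:+C, 8:+C, 9:+B, 10:-C, 11:-C, 12:-C, 13:+C, 14:+C, 15:-C, 16:-C
No rule fires across all 16 points.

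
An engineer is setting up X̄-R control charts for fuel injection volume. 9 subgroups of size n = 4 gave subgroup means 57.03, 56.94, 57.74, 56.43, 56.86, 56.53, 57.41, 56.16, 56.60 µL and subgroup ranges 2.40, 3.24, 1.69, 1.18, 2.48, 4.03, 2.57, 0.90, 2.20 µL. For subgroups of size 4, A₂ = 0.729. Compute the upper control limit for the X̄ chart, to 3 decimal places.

58.531

X̄̄ = (57.03 + 56.94 + 57.74 + 56.43 + 56.86 + 56.53 + 57.41 + 56.16 + 56.60) / 9 = 511.7000 / 9 = 56.8556
R̄ = (2.40 + 3.24 + 1.69 + 1.18 + 2.48 + 4.03 + 2.57 + 0.90 + 2.20) / 9 = 20.6900 / 9 = 2.2989
UCL = X̄̄ + A₂·R̄ = 56.8556 + 0.729 × 2.2989 = 58.5314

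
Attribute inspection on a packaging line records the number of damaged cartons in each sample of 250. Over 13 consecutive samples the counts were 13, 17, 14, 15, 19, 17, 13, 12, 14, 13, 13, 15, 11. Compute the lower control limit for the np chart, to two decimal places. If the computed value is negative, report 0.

p̄ = Σdᵢ / (k·n) = 186 / (13 × 250) = 0.05723
LCL = np̄ − 3·√(np̄(1−p̄)) = 14.3077 − 3 × 3.6727 = 3.2895

3.29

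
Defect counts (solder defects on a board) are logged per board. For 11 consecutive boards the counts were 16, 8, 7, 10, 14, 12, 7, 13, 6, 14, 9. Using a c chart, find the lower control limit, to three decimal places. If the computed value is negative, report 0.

0.803

c̄ = (16 + 8 + 7 + 10 + 14 + 12 + 7 + 13 + 6 + 14 + 9) / 11 = 116 / 11 = 10.5455
LCL = c̄ − 3√c̄ = 10.5455 − 3 × 3.2474 = 0.8033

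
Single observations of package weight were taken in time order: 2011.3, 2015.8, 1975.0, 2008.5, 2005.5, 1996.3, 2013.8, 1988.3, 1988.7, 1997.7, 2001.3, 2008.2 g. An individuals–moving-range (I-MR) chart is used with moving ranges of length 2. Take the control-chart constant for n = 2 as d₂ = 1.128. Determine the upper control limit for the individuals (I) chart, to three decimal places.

X̄ = (2011.3 + 2015.8 + 1975.0 + 2008.5 + 2005.5 + 1996.3 + 2013.8 + 1988.3 + 1988.7 + 1997.7 + 2001.3 + 2008.2) / 12 = 2000.8667
Moving ranges: 4.5, 40.8, 33.5, 3.0, 9.2, 17.5, 25.5, 0.4, 9.0, 3.6, 6.9; M̄R̄ = 153.9000 / 11 = 13.9909
UCL = X̄ + 3·M̄R̄/d₂ = 2000.8667 + 3 × 13.9909 / 1.128 = 2038.0765

2038.077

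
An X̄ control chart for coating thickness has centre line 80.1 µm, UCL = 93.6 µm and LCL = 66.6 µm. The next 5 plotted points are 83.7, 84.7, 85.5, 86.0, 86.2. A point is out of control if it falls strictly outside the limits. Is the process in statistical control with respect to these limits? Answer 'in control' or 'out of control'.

All 5 points lie within [66.6, 93.6].

in control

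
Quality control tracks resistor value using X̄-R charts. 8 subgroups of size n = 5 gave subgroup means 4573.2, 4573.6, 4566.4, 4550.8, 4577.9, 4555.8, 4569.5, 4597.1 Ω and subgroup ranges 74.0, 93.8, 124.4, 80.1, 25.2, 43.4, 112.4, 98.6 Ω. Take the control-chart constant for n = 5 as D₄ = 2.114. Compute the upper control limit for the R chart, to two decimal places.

R̄ = (74.0 + 93.8 + 124.4 + 80.1 + 25.2 + 43.4 + 112.4 + 98.6) / 8 = 651.9000 / 8 = 81.4875
UCL_R = D₄·R̄ = 2.114 × 81.4875 = 172.2646

172.26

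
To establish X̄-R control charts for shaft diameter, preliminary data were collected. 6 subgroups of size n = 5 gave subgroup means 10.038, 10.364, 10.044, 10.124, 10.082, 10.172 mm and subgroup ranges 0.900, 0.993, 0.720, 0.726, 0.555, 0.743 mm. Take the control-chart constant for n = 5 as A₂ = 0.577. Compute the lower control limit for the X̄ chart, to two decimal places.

X̄̄ = (10.038 + 10.364 + 10.044 + 10.124 + 10.082 + 10.172) / 6 = 60.8240 / 6 = 10.1373
R̄ = (0.900 + 0.993 + 0.720 + 0.726 + 0.555 + 0.743) / 6 = 4.6370 / 6 = 0.7728
LCL = X̄̄ − A₂·R̄ = 10.1373 − 0.577 × 0.7728 = 9.6914

9.69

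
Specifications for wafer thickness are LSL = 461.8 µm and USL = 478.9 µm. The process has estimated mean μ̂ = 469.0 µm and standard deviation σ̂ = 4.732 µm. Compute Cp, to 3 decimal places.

0.602

Cp = (USL − LSL) / (6σ̂) = (478.9 − 461.8) / (6 × 4.732) = 17.1000 / 28.3920 = 0.6023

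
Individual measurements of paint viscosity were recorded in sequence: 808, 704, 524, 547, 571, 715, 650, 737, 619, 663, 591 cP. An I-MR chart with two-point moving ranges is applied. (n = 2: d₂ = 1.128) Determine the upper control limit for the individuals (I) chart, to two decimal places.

877.08

X̄ = (808 + 704 + 524 + 547 + 571 + 715 + 650 + 737 + 619 + 663 + 591) / 11 = 648.0909
Moving ranges: 104, 180, 23, 24, 144, 65, 87, 118, 44, 72; M̄R̄ = 861.0000 / 10 = 86.1000
UCL = X̄ + 3·M̄R̄/d₂ = 648.0909 + 3 × 86.1000 / 1.128 = 877.0803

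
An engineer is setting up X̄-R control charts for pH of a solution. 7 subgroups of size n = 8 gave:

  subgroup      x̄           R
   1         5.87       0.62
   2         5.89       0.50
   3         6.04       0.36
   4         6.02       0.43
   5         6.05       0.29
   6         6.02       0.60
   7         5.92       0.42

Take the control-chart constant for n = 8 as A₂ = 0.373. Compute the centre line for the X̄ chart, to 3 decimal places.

X̄̄ = (5.87 + 5.89 + 6.04 + 6.02 + 6.05 + 6.02 + 5.92) / 7 = 41.8100 / 7 = 5.9729
CL = X̄̄ = 5.9729

5.973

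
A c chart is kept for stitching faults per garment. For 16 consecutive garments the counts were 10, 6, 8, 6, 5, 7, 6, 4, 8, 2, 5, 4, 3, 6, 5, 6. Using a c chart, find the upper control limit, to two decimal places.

12.84

c̄ = (10 + 6 + 8 + 6 + 5 + 7 + 6 + 4 + 8 + 2 + 5 + 4 + 3 + 6 + 5 + 6) / 16 = 91 / 16 = 5.6875
UCL = c̄ + 3√c̄ = 5.6875 + 3 × √5.6875 = 5.6875 + 3 × 2.3848 = 12.8420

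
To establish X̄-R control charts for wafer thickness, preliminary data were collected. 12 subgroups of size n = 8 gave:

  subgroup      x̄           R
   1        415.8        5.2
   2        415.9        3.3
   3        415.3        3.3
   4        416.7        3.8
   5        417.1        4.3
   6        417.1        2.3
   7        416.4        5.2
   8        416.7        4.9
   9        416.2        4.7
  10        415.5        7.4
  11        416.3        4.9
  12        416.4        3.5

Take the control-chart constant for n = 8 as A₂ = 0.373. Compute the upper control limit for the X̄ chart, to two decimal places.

417.92

X̄̄ = (415.8 + 415.9 + 415.3 + 416.7 + 417.1 + 417.1 + 416.4 + 416.7 + 416.2 + 415.5 + 416.3 + 416.4) / 12 = 4995.4000 / 12 = 416.2833
R̄ = (5.2 + 3.3 + 3.3 + 3.8 + 4.3 + 2.3 + 5.2 + 4.9 + 4.7 + 7.4 + 4.9 + 3.5) / 12 = 52.8000 / 12 = 4.4000
UCL = X̄̄ + A₂·R̄ = 416.2833 + 0.373 × 4.4000 = 417.9245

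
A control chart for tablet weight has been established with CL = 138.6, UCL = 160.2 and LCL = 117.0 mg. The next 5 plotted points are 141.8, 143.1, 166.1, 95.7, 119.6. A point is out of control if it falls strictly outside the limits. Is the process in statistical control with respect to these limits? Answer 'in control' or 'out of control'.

out of control

Compare each point to [117.0, 160.2]: sample 3 = 166.1 > UCL; sample 4 = 95.7 < LCL.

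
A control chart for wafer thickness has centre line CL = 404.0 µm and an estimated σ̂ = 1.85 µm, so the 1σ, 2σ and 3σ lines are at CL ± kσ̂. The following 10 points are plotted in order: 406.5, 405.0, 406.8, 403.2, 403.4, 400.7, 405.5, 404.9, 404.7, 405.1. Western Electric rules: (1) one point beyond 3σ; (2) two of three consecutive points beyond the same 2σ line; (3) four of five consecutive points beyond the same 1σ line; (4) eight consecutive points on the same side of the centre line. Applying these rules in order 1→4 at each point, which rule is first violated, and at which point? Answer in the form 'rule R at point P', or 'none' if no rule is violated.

Zone of each point (C = within 1σ̂, B = 1σ̂–2σ̂, A = 2σ̂–3σ̂, * = beyond 3σ̂; sign = side of CL): 1:+B, 2:+C, 3:+B, 4:-C, 5:-C, 6:-B, 7:+C, 8:+C, 9:+C, 10:+C
No rule fires across all 10 points.

none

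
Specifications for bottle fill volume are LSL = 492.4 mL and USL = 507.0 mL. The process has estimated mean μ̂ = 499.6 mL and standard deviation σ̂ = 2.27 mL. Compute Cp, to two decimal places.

Cp = (USL − LSL) / (6σ̂) = (507.0 − 492.4) / (6 × 2.27) = 14.6000 / 13.6200 = 1.0720

1.07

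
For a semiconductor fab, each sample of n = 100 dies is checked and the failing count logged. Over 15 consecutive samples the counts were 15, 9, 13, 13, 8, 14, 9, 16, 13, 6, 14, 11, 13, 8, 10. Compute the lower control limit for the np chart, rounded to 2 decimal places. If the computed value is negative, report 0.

p̄ = Σdᵢ / (k·n) = 172 / (15 × 100) = 0.11467
LCL = np̄ − 3·√(np̄(1−p̄)) = 11.4667 − 3 × 3.1862 = 1.9081

1.91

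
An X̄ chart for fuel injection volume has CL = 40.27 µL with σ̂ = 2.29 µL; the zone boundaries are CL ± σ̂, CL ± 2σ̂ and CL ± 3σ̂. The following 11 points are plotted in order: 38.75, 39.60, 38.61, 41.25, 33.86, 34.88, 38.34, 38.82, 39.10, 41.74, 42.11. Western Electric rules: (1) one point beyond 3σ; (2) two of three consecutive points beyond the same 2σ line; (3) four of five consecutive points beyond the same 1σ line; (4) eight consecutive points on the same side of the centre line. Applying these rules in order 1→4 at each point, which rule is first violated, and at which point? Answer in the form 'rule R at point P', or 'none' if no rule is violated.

Zone of each point (C = within 1σ̂, B = 1σ̂–2σ̂, A = 2σ̂–3σ̂, * = beyond 3σ̂; sign = side of CL): 1:-C, 2:-C, 3:-C, 4:+C, 5:-A, 6:-A, 7:-C, 8:-C, 9:-C, 10:+C, 11:+C
Rule 2 (two of three consecutive points beyond the same 2σ limit) is satisfied at point 6.

rule 2 at point 6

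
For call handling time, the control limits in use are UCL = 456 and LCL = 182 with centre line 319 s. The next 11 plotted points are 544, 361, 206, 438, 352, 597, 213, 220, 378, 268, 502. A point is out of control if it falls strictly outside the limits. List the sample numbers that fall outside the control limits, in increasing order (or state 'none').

1, 6, 11

Compare each point to [182, 456]: sample 1 = 544 > UCL; sample 6 = 597 > UCL; sample 11 = 502 > UCL.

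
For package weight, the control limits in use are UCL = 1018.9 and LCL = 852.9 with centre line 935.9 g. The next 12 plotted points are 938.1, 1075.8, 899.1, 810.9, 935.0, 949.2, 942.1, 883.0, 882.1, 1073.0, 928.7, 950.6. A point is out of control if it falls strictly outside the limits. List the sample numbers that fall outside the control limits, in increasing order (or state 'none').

Compare each point to [852.9, 1018.9]: sample 2 = 1075.8 > UCL; sample 4 = 810.9 < LCL; sample 10 = 1073.0 > UCL.

2, 4, 10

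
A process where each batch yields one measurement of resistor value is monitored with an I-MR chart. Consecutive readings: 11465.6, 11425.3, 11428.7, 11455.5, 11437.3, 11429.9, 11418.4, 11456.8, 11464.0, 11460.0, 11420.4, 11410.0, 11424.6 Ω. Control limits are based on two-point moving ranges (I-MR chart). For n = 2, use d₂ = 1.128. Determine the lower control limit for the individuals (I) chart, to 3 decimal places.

11389.035

X̄ = (11465.6 + 11425.3 + 11428.7 + 11455.5 + 11437.3 + 11429.9 + 11418.4 + 11456.8 + 11464.0 + 11460.0 + 11420.4 + 11410.0 + 11424.6) / 13 = 11438.1923
Moving ranges: 40.3, 3.4, 26.8, 18.2, 7.4, 11.5, 38.4, 7.2, 4.0, 39.6, 10.4, 14.6; M̄R̄ = 221.8000 / 12 = 18.4833
LCL = X̄ − 3·M̄R̄/d₂ = 11438.1923 − 3 × 18.4833 / 1.128 = 11389.0345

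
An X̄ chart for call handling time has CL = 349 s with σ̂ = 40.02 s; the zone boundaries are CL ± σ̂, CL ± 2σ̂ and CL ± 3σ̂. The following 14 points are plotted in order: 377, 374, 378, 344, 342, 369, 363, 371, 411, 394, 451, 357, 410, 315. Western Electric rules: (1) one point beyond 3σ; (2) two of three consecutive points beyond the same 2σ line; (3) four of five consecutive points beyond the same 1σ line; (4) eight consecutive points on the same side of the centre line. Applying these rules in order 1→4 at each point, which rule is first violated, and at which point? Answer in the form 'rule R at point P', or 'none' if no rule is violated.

rule 3 at point 13

Zone of each point (C = within 1σ̂, B = 1σ̂–2σ̂, A = 2σ̂–3σ̂, * = beyond 3σ̂; sign = side of CL): 1:+C, 2:+C, 3:+C, 4:-C, 5:-C, 6:+C, 7:+C, 8:+C, 9:+B, 10:+B, 11:+A, 12:+C, 13:+B, 14:-C
Rule 3 (four of five consecutive points beyond the same 1σ limit) is satisfied at point 13.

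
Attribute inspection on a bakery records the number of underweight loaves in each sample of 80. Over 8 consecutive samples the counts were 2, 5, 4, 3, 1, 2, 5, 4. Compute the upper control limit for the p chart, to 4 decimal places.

0.1068

p̄ = Σdᵢ / (k·n) = 26 / (8 × 80) = 0.04063
UCL = p̄ + 3·√(p̄(1−p̄)/n) = 0.04063 + 3 × √(0.04063×0.95937/80) = 0.04063 + 3 × 0.02207 = 0.10684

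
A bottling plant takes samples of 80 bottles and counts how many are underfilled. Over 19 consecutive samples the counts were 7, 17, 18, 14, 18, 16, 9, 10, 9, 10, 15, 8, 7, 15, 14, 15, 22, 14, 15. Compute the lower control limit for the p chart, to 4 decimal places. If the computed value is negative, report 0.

0.0415

p̄ = Σdᵢ / (k·n) = 253 / (19 × 80) = 0.16645
LCL = p̄ − 3·√(p̄(1−p̄)/n) = 0.16645 − 3 × 0.04164 = 0.04151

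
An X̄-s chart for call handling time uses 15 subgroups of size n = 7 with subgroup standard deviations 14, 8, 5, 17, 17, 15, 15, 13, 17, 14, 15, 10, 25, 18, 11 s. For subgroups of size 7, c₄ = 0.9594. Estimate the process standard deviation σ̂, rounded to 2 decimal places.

14.87

s̄ = (14 + 8 + 5 + 17 + 17 + 15 + 15 + 13 + 17 + 14 + 15 + 10 + 25 + 18 + 11) / 15 = 14.2667
σ̂ = s̄ / c₄ = 14.2667 / 0.9594 = 14.8704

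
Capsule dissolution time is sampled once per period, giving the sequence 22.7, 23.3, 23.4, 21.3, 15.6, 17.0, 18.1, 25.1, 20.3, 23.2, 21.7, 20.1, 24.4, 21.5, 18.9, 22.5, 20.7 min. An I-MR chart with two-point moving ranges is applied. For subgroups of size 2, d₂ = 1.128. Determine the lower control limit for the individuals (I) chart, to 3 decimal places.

X̄ = (22.7 + 23.3 + 23.4 + 21.3 + 15.6 + 17.0 + 18.1 + 25.1 + 20.3 + 23.2 + 21.7 + 20.1 + 24.4 + 21.5 + 18.9 + 22.5 + 20.7) / 17 = 21.1647
Moving ranges: 0.6, 0.1, 2.1, 5.7, 1.4, 1.1, 7.0, 4.8, 2.9, 1.5, 1.6, 4.3, 2.9, 2.6, 3.6, 1.8; M̄R̄ = 44.0000 / 16 = 2.7500
LCL = X̄ − 3·M̄R̄/d₂ = 21.1647 − 3 × 2.7500 / 1.128 = 13.8509

13.851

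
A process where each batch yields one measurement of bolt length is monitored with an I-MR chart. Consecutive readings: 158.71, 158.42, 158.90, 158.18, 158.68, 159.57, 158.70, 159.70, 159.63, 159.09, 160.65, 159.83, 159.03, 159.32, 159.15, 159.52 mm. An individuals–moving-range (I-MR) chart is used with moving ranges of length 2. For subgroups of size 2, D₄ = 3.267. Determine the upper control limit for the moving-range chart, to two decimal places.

2.04

Moving ranges: 0.29, 0.48, 0.72, 0.50, 0.89, 0.87, 1.00, 0.07, 0.54, 1.56, 0.82, 0.80, 0.29, 0.17, 0.37; M̄R̄ = 9.3700 / 15 = 0.6247
UCL_MR = D₄·M̄R̄ = 3.267 × 0.6247 = 2.0408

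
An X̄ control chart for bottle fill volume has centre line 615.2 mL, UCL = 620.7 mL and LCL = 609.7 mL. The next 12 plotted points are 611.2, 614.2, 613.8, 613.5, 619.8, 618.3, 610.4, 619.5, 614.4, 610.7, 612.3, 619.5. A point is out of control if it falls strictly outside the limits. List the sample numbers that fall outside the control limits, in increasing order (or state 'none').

All 12 points lie within [609.7, 620.7].

none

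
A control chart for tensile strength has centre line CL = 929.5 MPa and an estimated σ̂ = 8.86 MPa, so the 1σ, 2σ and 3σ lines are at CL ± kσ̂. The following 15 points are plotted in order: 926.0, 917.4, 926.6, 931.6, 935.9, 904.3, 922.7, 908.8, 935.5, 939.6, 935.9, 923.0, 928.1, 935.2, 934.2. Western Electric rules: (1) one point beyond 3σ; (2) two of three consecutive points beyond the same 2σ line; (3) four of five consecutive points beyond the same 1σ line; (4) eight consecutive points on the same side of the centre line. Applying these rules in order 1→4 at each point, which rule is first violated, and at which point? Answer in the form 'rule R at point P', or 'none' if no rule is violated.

Zone of each point (C = within 1σ̂, B = 1σ̂–2σ̂, A = 2σ̂–3σ̂, * = beyond 3σ̂; sign = side of CL): 1:-C, 2:-B, 3:-C, 4:+C, 5:+C, 6:-A, 7:-C, 8:-A, 9:+C, 10:+B, 11:+C, 12:-C, 13:-C, 14:+C, 15:+C
Rule 2 (two of three consecutive points beyond the same 2σ limit) is satisfied at point 8.

rule 2 at point 8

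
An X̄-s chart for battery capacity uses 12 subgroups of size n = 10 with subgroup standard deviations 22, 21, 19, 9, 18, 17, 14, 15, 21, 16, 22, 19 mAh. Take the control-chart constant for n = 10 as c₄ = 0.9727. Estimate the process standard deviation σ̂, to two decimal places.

s̄ = (22 + 21 + 19 + 9 + 18 + 17 + 14 + 15 + 21 + 16 + 22 + 19) / 12 = 17.7500
σ̂ = s̄ / c₄ = 17.7500 / 0.9727 = 18.2482

18.25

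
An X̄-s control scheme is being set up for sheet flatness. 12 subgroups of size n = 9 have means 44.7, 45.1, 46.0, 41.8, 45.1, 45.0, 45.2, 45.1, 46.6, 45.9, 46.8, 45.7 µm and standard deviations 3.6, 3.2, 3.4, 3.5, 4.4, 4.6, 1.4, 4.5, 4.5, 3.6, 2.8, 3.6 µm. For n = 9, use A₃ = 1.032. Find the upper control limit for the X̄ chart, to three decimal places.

48.957

X̄̄ = (44.7 + 45.1 + 46.0 + 41.8 + 45.1 + 45.0 + 45.2 + 45.1 + 46.6 + 45.9 + 46.8 + 45.7) / 12 = 45.2500
s̄ = (3.6 + 3.2 + 3.4 + 3.5 + 4.4 + 4.6 + 1.4 + 4.5 + 4.5 + 3.6 + 2.8 + 3.6) / 12 = 3.5917
UCL = X̄̄ + A₃·s̄ = 45.2500 + 1.032 × 3.5917 = 48.9566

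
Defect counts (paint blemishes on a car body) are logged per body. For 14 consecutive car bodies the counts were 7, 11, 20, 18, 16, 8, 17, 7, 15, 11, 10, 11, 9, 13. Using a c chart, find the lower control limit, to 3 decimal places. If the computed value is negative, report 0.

1.811

c̄ = (7 + 11 + 20 + 18 + 16 + 8 + 17 + 7 + 15 + 11 + 10 + 11 + 9 + 13) / 14 = 173 / 14 = 12.3571
LCL = c̄ − 3√c̄ = 12.3571 − 3 × 3.5153 = 1.8113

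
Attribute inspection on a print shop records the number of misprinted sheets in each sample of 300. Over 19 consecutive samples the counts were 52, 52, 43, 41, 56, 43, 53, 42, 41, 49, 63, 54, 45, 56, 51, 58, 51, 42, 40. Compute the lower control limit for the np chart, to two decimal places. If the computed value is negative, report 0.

p̄ = Σdᵢ / (k·n) = 932 / (19 × 300) = 0.16351
LCL = np̄ − 3·√(np̄(1−p̄)) = 49.0526 − 3 × 6.4056 = 29.8357

29.84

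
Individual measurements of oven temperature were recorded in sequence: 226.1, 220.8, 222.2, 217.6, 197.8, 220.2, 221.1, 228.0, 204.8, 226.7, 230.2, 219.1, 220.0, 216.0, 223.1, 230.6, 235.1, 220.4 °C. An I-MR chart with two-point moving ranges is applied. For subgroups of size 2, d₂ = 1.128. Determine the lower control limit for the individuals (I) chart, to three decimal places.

X̄ = (226.1 + 220.8 + 222.2 + 217.6 + 197.8 + 220.2 + 221.1 + 228.0 + 204.8 + 226.7 + 230.2 + 219.1 + 220.0 + 216.0 + 223.1 + 230.6 + 235.1 + 220.4) / 18 = 221.1000
Moving ranges: 5.3, 1.4, 4.6, 19.8, 22.4, 0.9, 6.9, 23.2, 21.9, 3.5, 11.1, 0.9, 4.0, 7.1, 7.5, 4.5, 14.7; M̄R̄ = 159.7000 / 17 = 9.3941
LCL = X̄ − 3·M̄R̄/d₂ = 221.1000 − 3 × 9.3941 / 1.128 = 196.1156

196.116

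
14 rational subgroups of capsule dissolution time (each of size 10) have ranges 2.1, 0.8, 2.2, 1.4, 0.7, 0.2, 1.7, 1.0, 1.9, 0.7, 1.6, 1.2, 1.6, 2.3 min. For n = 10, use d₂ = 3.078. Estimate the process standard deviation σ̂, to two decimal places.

R̄ = (2.1 + 0.8 + 2.2 + 1.4 + 0.7 + 0.2 + 1.7 + 1.0 + 1.9 + 0.7 + 1.6 + 1.2 + 1.6 + 2.3) / 14 = 1.3857
σ̂ = R̄ / d₂ = 1.3857 / 3.078 = 0.4502

0.45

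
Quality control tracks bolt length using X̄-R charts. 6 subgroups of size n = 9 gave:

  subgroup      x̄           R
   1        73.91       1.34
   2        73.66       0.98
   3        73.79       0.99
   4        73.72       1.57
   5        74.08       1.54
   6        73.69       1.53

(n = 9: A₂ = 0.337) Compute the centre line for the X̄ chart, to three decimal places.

73.808

X̄̄ = (73.91 + 73.66 + 73.79 + 73.72 + 74.08 + 73.69) / 6 = 442.8500 / 6 = 73.8083
CL = X̄̄ = 73.8083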